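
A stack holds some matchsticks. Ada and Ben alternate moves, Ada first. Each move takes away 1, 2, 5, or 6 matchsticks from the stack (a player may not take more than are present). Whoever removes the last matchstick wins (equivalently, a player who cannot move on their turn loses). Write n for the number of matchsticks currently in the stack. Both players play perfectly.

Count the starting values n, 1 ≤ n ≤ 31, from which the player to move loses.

9

Build the W/L table. Terminal = L. A non-terminal position is W if it has a move to some L; otherwise it is L.
n=0: no move → L
n=1: →0(L), so W
n=2: →0(L), so W
n=3: →2(W), 1(W) — all W, so L
n=4: →3(L), so W
n=5: →3(L), so W
n=6: →0(L), so W
n=7: →6(W), 5(W), 2(W), 1(W) — all W, so L
n=8: →7(L), so W
n=9: →7(L), so W
n=10: →9(W), 8(W), 5(W), 4(W) — all W, so L
n=11: →10(L), so W
n=12: →10(L), so W
n=13: →7(L), so W
n=14: →13(W), 12(W), 9(W), 8(W) — all W, so L
n=15: →14(L), so W
n=16: →14(L), so W
n=17: →16(W), 15(W), 12(W), 11(W) — all W, so L
n=18: →17(L), so W
n=19: →17(L), so W
n=20: →14(L), so W
n=21: →20(W), 19(W), 16(W), 15(W) — all W, so L
n=22: →21(L), so W
n=23: →21(L), so W
n=24: →23(W), 22(W), 19(W), 18(W) — all W, so L
n=25: →24(L), so W
n=26: →24(L), so W
n=27: →21(L), so W
n=28: →27(W), 26(W), 23(W), 22(W) — all W, so L
n=29: →28(L), so W
n=30: →28(L), so W
n=31: →30(W), 29(W), 26(W), 25(W) — all W, so L
L entries with 1 ≤ n ≤ 31 (n=0 is outside the asked range and is not counted): n = 3, 7, 10, 14, 17, 21, 24, 28, 31; that makes 9.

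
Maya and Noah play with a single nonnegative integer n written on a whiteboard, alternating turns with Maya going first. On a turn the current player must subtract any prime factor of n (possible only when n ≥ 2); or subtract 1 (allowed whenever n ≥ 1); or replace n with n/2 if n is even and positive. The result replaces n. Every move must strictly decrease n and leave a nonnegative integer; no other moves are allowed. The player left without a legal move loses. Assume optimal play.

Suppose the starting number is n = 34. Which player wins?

Noah wins.

Positions with no move are L. A position that does have a move is losing for the player to move precisely when every available move leads to a winning position for the opponent. Fill in the labels:
n=0: no move → L
n=1: W (go to 0, an L position)
n=2: W (go to 0, an L position)
n=3: W (go to 0, an L position)
n=4: L (options 2(W), 3(W) are all W)
n=5: W (go to 0, an L position)
n=6: W (go to 4, an L position)
n=7: W (go to 0, an L position)
n=8: W (go to 4, an L position)
n=9: L (options 6(W), 8(W) are all W)
n=10: W (go to 9, an L position)
n=11: W (go to 0, an L position)
n=12: W (go to 9, an L position)
n=13: W (go to 0, an L position)
n=14: L (options 7(W), 12(W), 13(W) are all W)
n=15: W (go to 14, an L position)
n=16: W (go to 14, an L position)
n=17: W (go to 0, an L position)
n=18: W (go to 9, an L position)
n=19: W (go to 0, an L position)
n=20: L (options 10(W), 15(W), 18(W), 19(W) are all W)
n=21: W (go to 14, an L position)
n=22: W (go to 20, an L position)
n=23: W (go to 0, an L position)
n=24: L (options 12(W), 21(W), 22(W), 23(W) are all W)
n=25: W (go to 20, an L position)
n=26: W (go to 24, an L position)
n=27: W (go to 24, an L position)
n=28: W (go to 14, an L position)
n=29: W (go to 0, an L position)
n=30: L (options 15(W), 25(W), 27(W), 28(W), 29(W) are all W)
n=31: W (go to 0, an L position)
n=32: W (go to 30, an L position)
n=33: W (go to 30, an L position)
n=34: L (options 17(W), 32(W), 33(W) are all W)
The starting position 34 is L: whatever Maya does, the opponent receives a W position.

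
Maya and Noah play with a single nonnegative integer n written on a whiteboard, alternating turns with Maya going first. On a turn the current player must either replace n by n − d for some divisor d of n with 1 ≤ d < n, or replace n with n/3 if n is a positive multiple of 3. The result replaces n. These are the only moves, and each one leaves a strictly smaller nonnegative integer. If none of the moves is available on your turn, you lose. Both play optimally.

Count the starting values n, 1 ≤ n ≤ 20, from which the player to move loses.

9

Compute win/loss labels from the base case upward. A position with no move is L. Any other position is W if it can reach an L in one move, else L.
n=0: no move → L
n=1: no move → L
n=2: W (go to 1, an L position)
n=3: W (go to 1, an L position)
n=4: L (options 2(W), 3(W) are all W)
n=5: W (go to 4, an L position)
n=6: W (go to 4, an L position)
n=7: L (sole option 6(W) is W)
n=8: W (go to 4, an L position)
n=9: L (options 3(W), 6(W), 8(W) are all W)
n=10: W (go to 9, an L position)
n=11: L (sole option 10(W) is W)
n=12: W (go to 4, an L position)
n=13: L (sole option 12(W) is W)
n=14: W (go to 7, an L position)
n=15: L (options 5(W), 10(W), 12(W), 14(W) are all W)
n=16: W (go to 15, an L position)
n=17: L (sole option 16(W) is W)
n=18: W (go to 9, an L position)
n=19: L (sole option 18(W) is W)
n=20: W (go to 15, an L position)
L entries with 1 ≤ n ≤ 20 (n=0 is outside the asked range and is not counted): n = 1, 4, 7, 9, 11, 13, 15, 17, 19; that makes 9.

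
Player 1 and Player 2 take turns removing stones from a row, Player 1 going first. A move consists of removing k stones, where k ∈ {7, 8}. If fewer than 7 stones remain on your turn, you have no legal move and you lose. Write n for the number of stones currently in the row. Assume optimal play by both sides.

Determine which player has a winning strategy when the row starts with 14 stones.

Player 1 wins.

Compute win/loss labels from the base case upward. A position with no move is L. Any other position is W if it can reach an L in one move, else L.
n=0: no move → L
n=1: no move → L
n=2: no move → L
n=3: no move → L
n=4: no move → L
n=5: no move → L
n=6: no move → L
n=7: reaches L-position 0 → W
n=8: reaches L-position 1 → W
n=9: reaches L-position 2 → W
n=10: reaches L-position 3 → W
n=11: reaches L-position 4 → W
n=12: reaches L-position 5 → W
n=13: reaches L-position 6 → W
n=14: reaches L-position 6 → W
The starting position 14 is W: Player 1 should remove 8, leaving 6, handing over an L position.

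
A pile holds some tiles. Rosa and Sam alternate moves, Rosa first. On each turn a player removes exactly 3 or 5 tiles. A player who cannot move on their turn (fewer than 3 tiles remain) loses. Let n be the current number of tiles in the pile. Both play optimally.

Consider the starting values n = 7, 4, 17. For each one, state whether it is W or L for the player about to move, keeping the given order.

Build the W/L table. Terminal = L. A non-terminal position is W if it has a move to some L; otherwise it is L.
n=0: no move → L
n=1: no move → L
n=2: no move → L
n=3: can move to 0, which is L ⇒ W
n=4: can move to 1, which is L ⇒ W
n=5: can move to 2, which is L ⇒ W
n=6: can move to 1, which is L ⇒ W
n=7: can move to 2, which is L ⇒ W
n=8: moves to 5(W), 3(W); every one is W ⇒ L
n=9: moves to 6(W), 4(W); every one is W ⇒ L
n=10: moves to 7(W), 5(W); every one is W ⇒ L
n=11: can move to 8, which is L ⇒ W
n=12: can move to 9, which is L ⇒ W
n=13: can move to 10, which is L ⇒ W
n=14: can move to 9, which is L ⇒ W
n=15: can move to 10, which is L ⇒ W
n=16: moves to 13(W), 11(W); every one is W ⇒ L
n=17: moves to 14(W), 12(W); every one is W ⇒ L

7: W, 4: W, 17: L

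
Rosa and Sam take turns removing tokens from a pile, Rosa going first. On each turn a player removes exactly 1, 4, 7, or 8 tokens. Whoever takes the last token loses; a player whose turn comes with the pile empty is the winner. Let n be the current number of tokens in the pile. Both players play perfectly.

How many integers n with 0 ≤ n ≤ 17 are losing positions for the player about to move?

6

Classify positions by backward induction: terminal positions (no move available) are W. From any other position, the mover wins iff some move reaches an L.
n=0: no move; the opponent has just taken the last token and therefore loses → W
n=1: L (sole option 0(W) is W)
n=2: W (go to 1, an L position)
n=3: L (sole option 2(W) is W)
n=4: W (go to 3, an L position)
n=5: W (go to 1, an L position)
n=6: L (options 5(W), 2(W) are all W)
n=7: W (go to 6, an L position)
n=8: W (go to 1, an L position)
n=9: W (go to 1, an L position)
n=10: W (go to 6, an L position)
n=11: W (go to 3, an L position)
n=12: L (options 11(W), 8(W), 5(W), 4(W) are all W)
n=13: W (go to 12, an L position)
n=14: W (go to 6, an L position)
n=15: L (options 14(W), 11(W), 8(W), 7(W) are all W)
n=16: W (go to 15, an L position)
n=17: L (options 16(W), 13(W), 10(W), 9(W) are all W)
L entries with 0 ≤ n ≤ 17: n = 1, 3, 6, 12, 15, 17; that makes 6.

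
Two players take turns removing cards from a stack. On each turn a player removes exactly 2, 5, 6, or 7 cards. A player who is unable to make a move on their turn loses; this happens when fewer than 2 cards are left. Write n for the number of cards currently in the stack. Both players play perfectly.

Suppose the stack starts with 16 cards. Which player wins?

The second player wins.

Positions with no move are L. A position that does have a move is losing for the player to move precisely when every available move leads to a winning position for the opponent. Fill in the labels:
n=0: no move → L
n=1: no move → L
n=2: can move to 0, which is L ⇒ W
n=3: can move to 1, which is L ⇒ W
n=4: the only move is to 2(W), a W ⇒ L
n=5: can move to 0, which is L ⇒ W
n=6: can move to 4, which is L ⇒ W
n=7: can move to 1, which is L ⇒ W
n=8: can move to 1, which is L ⇒ W
n=9: can move to 4, which is L ⇒ W
n=10: can move to 4, which is L ⇒ W
n=11: can move to 4, which is L ⇒ W
n=12: moves to 10(W), 7(W), 6(W), 5(W); every one is W ⇒ L
n=13: moves to 11(W), 8(W), 7(W), 6(W); every one is W ⇒ L
n=14: can move to 12, which is L ⇒ W
n=15: can move to 13, which is L ⇒ W
n=16: moves to 14(W), 11(W), 10(W), 9(W); every one is W ⇒ L
The starting position 16 is L: whatever the player to move does, the opponent receives a W position.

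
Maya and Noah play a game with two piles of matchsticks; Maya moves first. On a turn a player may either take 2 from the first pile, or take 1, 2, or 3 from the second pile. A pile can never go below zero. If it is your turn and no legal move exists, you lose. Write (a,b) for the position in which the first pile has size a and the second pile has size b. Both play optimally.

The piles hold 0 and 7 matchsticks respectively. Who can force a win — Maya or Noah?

Build the W/L table. Terminal = L. A non-terminal position is W if it has a move to some L; otherwise it is L.
No move ever increases a pile, so every position that can arise here has a ≤ 0 and b ≤ 7; it is enough to label the cells with 0 ≤ a ≤ 0 and 0 ≤ b ≤ 7.
Every move lowers a or b (never raises either), so fill the grid row by row in increasing a, and left to right within a row: each cell's successors are then already labelled.
      b=0  b=1  b=2  b=3  b=4  b=5  b=6  b=7
a=0:    L    W    W    W    L    W    W    W
Cells with no legal move (terminal, hence L): (0,0).
The remaining L cells, each justified by listing all of its moves:
(0,4): moves to (0,3)(W), (0,2)(W), (0,1)(W); every one is W ⇒ L
Every other cell has at least one move into one of the L cells above, so it is W.
From (0,7) Maya can move to (0,4), reaching an L position.

Maya wins.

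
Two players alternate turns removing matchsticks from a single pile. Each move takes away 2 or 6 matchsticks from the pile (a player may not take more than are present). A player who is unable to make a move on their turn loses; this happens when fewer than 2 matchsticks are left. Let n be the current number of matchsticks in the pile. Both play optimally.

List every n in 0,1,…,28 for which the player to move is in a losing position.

Use the standard recursion: the mover loses at a terminal position; elsewhere, the mover wins exactly when some move hands the opponent an L position.
n=0: no move → L
n=1: no move → L
n=2: can move to 0, which is L ⇒ W
n=3: can move to 1, which is L ⇒ W
n=4: the only move is to 2(W), a W ⇒ L
n=5: the only move is to 3(W), a W ⇒ L
n=6: can move to 4, which is L ⇒ W
n=7: can move to 5, which is L ⇒ W
n=8: moves to 6(W), 2(W); every one is W ⇒ L
n=9: moves to 7(W), 3(W); every one is W ⇒ L
n=10: can move to 8, which is L ⇒ W
n=11: can move to 9, which is L ⇒ W
n=12: moves to 10(W), 6(W); every one is W ⇒ L
n=13: moves to 11(W), 7(W); every one is W ⇒ L
n=14: can move to 12, which is L ⇒ W
n=15: can move to 13, which is L ⇒ W
n=16: moves to 14(W), 10(W); every one is W ⇒ L
n=17: moves to 15(W), 11(W); every one is W ⇒ L
n=18: can move to 16, which is L ⇒ W
n=19: can move to 17, which is L ⇒ W
n=20: moves to 18(W), 14(W); every one is W ⇒ L
n=21: moves to 19(W), 15(W); every one is W ⇒ L
n=22: can move to 20, which is L ⇒ W
n=23: can move to 21, which is L ⇒ W
n=24: moves to 22(W), 18(W); every one is W ⇒ L
n=25: moves to 23(W), 19(W); every one is W ⇒ L
n=26: can move to 24, which is L ⇒ W
n=27: can move to 25, which is L ⇒ W
n=28: moves to 26(W), 22(W); every one is W ⇒ L
The losing starting values of n are exactly the entries labelled L in this table (15 of them).

0, 1, 4, 5, 8, 9, 12, 13, 16, 17, 20, 21, 24, 25, 28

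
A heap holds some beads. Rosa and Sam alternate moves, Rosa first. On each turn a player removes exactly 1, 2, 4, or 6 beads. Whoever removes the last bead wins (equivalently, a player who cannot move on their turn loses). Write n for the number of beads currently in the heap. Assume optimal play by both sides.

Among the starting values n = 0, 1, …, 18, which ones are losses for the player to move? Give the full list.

Compute win/loss labels from the base case upward. A position with no move is L. Any other position is W if it can reach an L in one move, else L.
n=0: no move → L
n=1: reaches L-position 0 → W
n=2: reaches L-position 0 → W
n=3: only reaches 2(W), 1(W), all W → L
n=4: reaches L-position 3 → W
n=5: reaches L-position 3 → W
n=6: reaches L-position 0 → W
n=7: reaches L-position 3 → W
n=8: only reaches 7(W), 6(W), 4(W), 2(W), all W → L
n=9: reaches L-position 8 → W
n=10: reaches L-position 8 → W
n=11: only reaches 10(W), 9(W), 7(W), 5(W), all W → L
n=12: reaches L-position 11 → W
n=13: reaches L-position 11 → W
n=14: reaches L-position 8 → W
n=15: reaches L-position 11 → W
n=16: only reaches 15(W), 14(W), 12(W), 10(W), all W → L
n=17: reaches L-position 16 → W
n=18: reaches L-position 16 → W
The losing starting values of n are exactly the entries labelled L in this table (5 of them).

0, 3, 8, 11, 16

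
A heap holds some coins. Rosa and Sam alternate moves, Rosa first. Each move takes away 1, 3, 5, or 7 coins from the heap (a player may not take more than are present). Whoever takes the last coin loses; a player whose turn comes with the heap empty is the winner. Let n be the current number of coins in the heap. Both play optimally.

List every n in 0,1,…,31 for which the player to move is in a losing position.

1, 3, 5, 7, 9, 11, 13, 15, 17, 19, 21, 23, 25, 27, 29, 31

Build the W/L table. Terminal = W. A non-terminal position is W if it has a move to some L; otherwise it is L.
n=0: no move; the opponent has just taken the last coin and therefore loses → W
n=1: only reaches 0(W), which is W → L
n=2: reaches L-position 1 → W
n=3: only reaches 2(W), 0(W), all W → L
n=4: reaches L-position 3 → W
n=5: only reaches 4(W), 2(W), 0(W), all W → L
n=6: reaches L-position 5 → W
n=7: only reaches 6(W), 4(W), 2(W), 0(W), all W → L
n=8: reaches L-position 7 → W
n=9: only reaches 8(W), 6(W), 4(W), 2(W), all W → L
n=10: reaches L-position 9 → W
n=11: only reaches 10(W), 8(W), 6(W), 4(W), all W → L
n=12: reaches L-position 11 → W
n=13: only reaches 12(W), 10(W), 8(W), 6(W), all W → L
n=14: reaches L-position 13 → W
n=15: only reaches 14(W), 12(W), 10(W), 8(W), all W → L
n=16: reaches L-position 15 → W
n=17: only reaches 16(W), 14(W), 12(W), 10(W), all W → L
n=18: reaches L-position 17 → W
n=19: only reaches 18(W), 16(W), 14(W), 12(W), all W → L
n=20: reaches L-position 19 → W
n=21: only reaches 20(W), 18(W), 16(W), 14(W), all W → L
n=22: reaches L-position 21 → W
n=23: only reaches 22(W), 20(W), 18(W), 16(W), all W → L
n=24: reaches L-position 23 → W
n=25: only reaches 24(W), 22(W), 20(W), 18(W), all W → L
n=26: reaches L-position 25 → W
n=27: only reaches 26(W), 24(W), 22(W), 20(W), all W → L
n=28: reaches L-position 27 → W
n=29: only reaches 28(W), 26(W), 24(W), 22(W), all W → L
n=30: reaches L-position 29 → W
n=31: only reaches 30(W), 28(W), 26(W), 24(W), all W → L
Reading off the rows marked L gives the requested list; there are 16 such values of n.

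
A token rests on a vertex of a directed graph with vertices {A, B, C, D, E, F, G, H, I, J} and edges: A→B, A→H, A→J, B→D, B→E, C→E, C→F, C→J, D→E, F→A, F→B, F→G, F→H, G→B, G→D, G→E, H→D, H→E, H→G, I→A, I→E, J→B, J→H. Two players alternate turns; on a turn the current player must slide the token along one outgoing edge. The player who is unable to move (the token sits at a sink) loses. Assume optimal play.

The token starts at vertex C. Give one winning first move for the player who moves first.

Move to F.

Work bottom-up. With no move the player to move loses. Otherwise the position is W if at least one move leads to an L position for the opponent, and L if every move leads to a W.
Every edge goes from a vertex to one that appears earlier in the order E, D, B, G, H, J, A, F, I, C, so processing vertices in that order labels each vertex after all of its successors.
E: no outgoing edge → L
D: →E(L), so W
B: →E(L), so W
G: →E(L), so W
H: →E(L), so W
J: →H(W), B(W) — all W, so L
A: →J(L), so W
F: →A(W), H(W), G(W), B(W) — all W, so L
I: →E(L), so W
C: →F(L), so W
From C, the L positions reachable in one move are: F, J, E. Any move reaching one of these is winning.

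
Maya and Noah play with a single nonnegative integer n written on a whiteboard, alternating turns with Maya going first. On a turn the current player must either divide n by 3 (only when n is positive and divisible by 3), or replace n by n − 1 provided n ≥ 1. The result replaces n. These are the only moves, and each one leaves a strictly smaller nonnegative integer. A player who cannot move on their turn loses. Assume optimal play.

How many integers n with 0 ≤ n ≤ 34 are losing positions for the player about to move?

Label each position W (a win for the player to move) or L (a loss). A position with no legal move is L; any other position is W exactly when some move reaches an L, and L when every move reaches a W.
n=0: no move → L
n=1: reaches L-position 0 → W
n=2: only reaches 1(W), which is W → L
n=3: reaches L-position 2 → W
n=4: only reaches 3(W), which is W → L
n=5: reaches L-position 4 → W
n=6: reaches L-position 2 → W
n=7: only reaches 6(W), which is W → L
n=8: reaches L-position 7 → W
n=9: only reaches 3(W), 8(W), all W → L
n=10: reaches L-position 9 → W
n=11: only reaches 10(W), which is W → L
n=12: reaches L-position 4 → W
n=13: only reaches 12(W), which is W → L
n=14: reaches L-position 13 → W
n=15: only reaches 5(W), 14(W), all W → L
n=16: reaches L-position 15 → W
n=17: only reaches 16(W), which is W → L
n=18: reaches L-position 17 → W
n=19: only reaches 18(W), which is W → L
n=20: reaches L-position 19 → W
n=21: reaches L-position 7 → W
n=22: only reaches 21(W), which is W → L
n=23: reaches L-position 22 → W
n=24: only reaches 8(W), 23(W), all W → L
n=25: reaches L-position 24 → W
n=26: only reaches 25(W), which is W → L
n=27: reaches L-position 9 → W
n=28: only reaches 27(W), which is W → L
n=29: reaches L-position 28 → W
n=30: only reaches 10(W), 29(W), all W → L
n=31: reaches L-position 30 → W
n=32: only reaches 31(W), which is W → L
n=33: reaches L-position 11 → W
n=34: only reaches 33(W), which is W → L
L entries with 0 ≤ n ≤ 34: n = 0, 2, 4, 7, 9, 11, 13, 15, 17, 19, 22, 24, 26, 28, 30, 32, 34; that makes 17.

17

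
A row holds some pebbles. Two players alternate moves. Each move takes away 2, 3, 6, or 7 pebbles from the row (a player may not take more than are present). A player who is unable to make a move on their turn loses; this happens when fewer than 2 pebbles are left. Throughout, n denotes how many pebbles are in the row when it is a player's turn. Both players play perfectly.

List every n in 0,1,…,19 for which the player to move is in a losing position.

0, 1, 5, 9, 10, 14, 18, 19

Build the W/L table. Terminal = L. A non-terminal position is W if it has a move to some L; otherwise it is L.
n=0: no move → L
n=1: no move → L
n=2: reaches L-position 0 → W
n=3: reaches L-position 1 → W
n=4: reaches L-position 1 → W
n=5: only reaches 3(W), 2(W), all W → L
n=6: reaches L-position 0 → W
n=7: reaches L-position 5 → W
n=8: reaches L-position 5 → W
n=9: only reaches 7(W), 6(W), 3(W), 2(W), all W → L
n=10: only reaches 8(W), 7(W), 4(W), 3(W), all W → L
n=11: reaches L-position 9 → W
n=12: reaches L-position 10 → W
n=13: reaches L-position 10 → W
n=14: only reaches 12(W), 11(W), 8(W), 7(W), all W → L
n=15: reaches L-position 9 → W
n=16: reaches L-position 14 → W
n=17: reaches L-position 14 → W
n=18: only reaches 16(W), 15(W), 12(W), 11(W), all W → L
n=19: only reaches 17(W), 16(W), 13(W), 12(W), all W → L
Reading off the rows marked L gives the requested list; there are 8 such values of n.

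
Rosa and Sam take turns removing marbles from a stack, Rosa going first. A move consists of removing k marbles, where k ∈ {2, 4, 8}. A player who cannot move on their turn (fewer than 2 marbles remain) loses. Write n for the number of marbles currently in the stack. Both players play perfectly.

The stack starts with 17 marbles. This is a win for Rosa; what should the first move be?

Remove 4, leaving 13.

Build the W/L table. Terminal = L. A non-terminal position is W if it has a move to some L; otherwise it is L.
n=0: no move → L
n=1: no move → L
n=2: reaches L-position 0 → W
n=3: reaches L-position 1 → W
n=4: reaches L-position 0 → W
n=5: reaches L-position 1 → W
n=6: only reaches 4(W), 2(W), all W → L
n=7: only reaches 5(W), 3(W), all W → L
n=8: reaches L-position 6 → W
n=9: reaches L-position 7 → W
n=10: reaches L-position 6 → W
n=11: reaches L-position 7 → W
n=12: only reaches 10(W), 8(W), 4(W), all W → L
n=13: only reaches 11(W), 9(W), 5(W), all W → L
n=14: reaches L-position 12 → W
n=15: reaches L-position 13 → W
n=16: reaches L-position 12 → W
n=17: reaches L-position 13 → W
From 17, the L positions reachable in one move are: 13.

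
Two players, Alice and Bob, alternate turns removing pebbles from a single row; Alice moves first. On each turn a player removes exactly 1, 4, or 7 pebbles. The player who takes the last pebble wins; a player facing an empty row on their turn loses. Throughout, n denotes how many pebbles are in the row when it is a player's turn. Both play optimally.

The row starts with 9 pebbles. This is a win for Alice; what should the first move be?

Remove 1, leaving 8.

Use the standard recursion: the mover loses at a terminal position; elsewhere, the mover wins exactly when some move hands the opponent an L position.
n=0: no move → L
n=1: can move to 0, which is L ⇒ W
n=2: the only move is to 1(W), a W ⇒ L
n=3: can move to 2, which is L ⇒ W
n=4: can move to 0, which is L ⇒ W
n=5: moves to 4(W), 1(W); every one is W ⇒ L
n=6: can move to 5, which is L ⇒ W
n=7: can move to 0, which is L ⇒ W
n=8: moves to 7(W), 4(W), 1(W); every one is W ⇒ L
n=9: can move to 8, which is L ⇒ W
From 9, the L positions reachable in one move are: 8, 5, 2. Any move reaching one of these is winning.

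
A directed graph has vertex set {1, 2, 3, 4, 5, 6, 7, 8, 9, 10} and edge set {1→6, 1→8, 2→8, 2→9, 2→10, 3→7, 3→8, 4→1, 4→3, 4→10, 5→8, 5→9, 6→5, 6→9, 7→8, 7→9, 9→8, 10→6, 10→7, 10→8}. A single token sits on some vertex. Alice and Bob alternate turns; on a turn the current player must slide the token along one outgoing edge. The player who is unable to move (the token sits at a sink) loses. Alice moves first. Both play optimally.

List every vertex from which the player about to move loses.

4, 6, 8

Label each position W (a win for the player to move) or L (a loss). A position with no legal move is L; any other position is W exactly when some move reaches an L, and L when every move reaches a W.
Every edge goes from a vertex to one that appears earlier in the order 8, 9, 5, 6, 7, 10, 1, 3, 2, 4, so processing vertices in that order labels each vertex after all of its successors.
8: no outgoing edge → L
9: reaches L-position 8 → W
5: reaches L-position 8 → W
6: only reaches 5(W), 9(W), all W → L
7: reaches L-position 8 → W
10: reaches L-position 6 → W
1: reaches L-position 6 → W
3: reaches L-position 8 → W
2: reaches L-position 8 → W
4: only reaches 3(W), 1(W), 10(W), all W → L
Reading off the rows marked L gives the requested list; there are 3 such vertices.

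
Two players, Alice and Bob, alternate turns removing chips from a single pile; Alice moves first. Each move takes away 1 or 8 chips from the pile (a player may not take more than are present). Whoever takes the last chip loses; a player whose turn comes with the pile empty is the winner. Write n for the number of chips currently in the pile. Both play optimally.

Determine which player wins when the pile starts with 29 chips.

Alice wins.

Positions with no move are W. A position that does have a move is losing for the player to move precisely when every available move leads to a winning position for the opponent. Fill in the labels:
n=0: no move; the opponent has just taken the last chip and therefore loses → W
n=1: →0(W) only, which is W, so L
n=2: →1(L), so W
n=3: →2(W) only, which is W, so L
n=4: →3(L), so W
n=5: →4(W) only, which is W, so L
n=6: →5(L), so W
n=7: →6(W) only, which is W, so L
n=8: →7(L), so W
n=9: →1(L), so W
n=10: →9(W), 2(W) — all W, so L
n=11: →10(L), so W
n=12: →11(W), 4(W) — all W, so L
n=13: →12(L), so W
n=14: →13(W), 6(W) — all W, so L
n=15: →14(L), so W
n=16: →15(W), 8(W) — all W, so L
n=17: →16(L), so W
n=18: →10(L), so W
n=19: →18(W), 11(W) — all W, so L
n=20: →19(L), so W
n=21: →20(W), 13(W) — all W, so L
n=22: →21(L), so W
n=23: →22(W), 15(W) — all W, so L
n=24: →23(L), so W
n=25: →24(W), 17(W) — all W, so L
n=26: →25(L), so W
n=27: →19(L), so W
n=28: →27(W), 20(W) — all W, so L
n=29: →28(L), so W
From 29 Alice can remove 1, leaving 28, reaching an L position.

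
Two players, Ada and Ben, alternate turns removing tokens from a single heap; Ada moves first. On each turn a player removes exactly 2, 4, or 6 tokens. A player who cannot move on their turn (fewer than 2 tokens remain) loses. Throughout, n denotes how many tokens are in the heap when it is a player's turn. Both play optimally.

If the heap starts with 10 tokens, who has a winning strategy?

Ada wins.

Positions with no move are L. A position that does have a move is losing for the player to move precisely when every available move leads to a winning position for the opponent. Fill in the labels:
n=0: no move → L
n=1: no move → L
n=2: reaches L-position 0 → W
n=3: reaches L-position 1 → W
n=4: reaches L-position 0 → W
n=5: reaches L-position 1 → W
n=6: reaches L-position 0 → W
n=7: reaches L-position 1 → W
n=8: only reaches 6(W), 4(W), 2(W), all W → L
n=9: only reaches 7(W), 5(W), 3(W), all W → L
n=10: reaches L-position 8 → W
From 10 Ada can remove 2, leaving 8, reaching an L position.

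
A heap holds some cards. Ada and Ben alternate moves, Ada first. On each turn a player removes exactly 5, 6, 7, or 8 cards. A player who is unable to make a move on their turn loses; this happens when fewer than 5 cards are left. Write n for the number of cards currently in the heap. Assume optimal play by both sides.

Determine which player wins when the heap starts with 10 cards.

Label each position W (a win for the player to move) or L (a loss). A position with no legal move is L; any other position is W exactly when some move reaches an L, and L when every move reaches a W.
n=0: no move → L
n=1: no move → L
n=2: no move → L
n=3: no move → L
n=4: no move → L
n=5: →0(L), so W
n=6: →1(L), so W
n=7: →2(L), so W
n=8: →3(L), so W
n=9: →4(L), so W
n=10: →4(L), so W
From 10 Ada can remove 6, leaving 4, reaching an L position.

Ada wins.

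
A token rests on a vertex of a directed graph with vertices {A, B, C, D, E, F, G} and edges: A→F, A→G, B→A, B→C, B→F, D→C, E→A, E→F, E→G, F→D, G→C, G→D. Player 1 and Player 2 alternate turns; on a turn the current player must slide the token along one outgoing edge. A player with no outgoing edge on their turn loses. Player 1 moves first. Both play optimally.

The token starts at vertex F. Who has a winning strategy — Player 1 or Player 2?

Player 2 wins.

Build the W/L table. Terminal = L. A non-terminal position is W if it has a move to some L; otherwise it is L.
Every edge goes from a vertex to one that appears earlier in the order C, D, G, F, A, B, E, so processing vertices in that order labels each vertex after all of its successors.
C: no outgoing edge → L
D: →C(L), so W
G: →C(L), so W
F: →D(W) only, which is W, so L
A: →F(L), so W
B: →F(L), so W
E: →F(L), so W
The starting position F is L: whatever Player 1 does, the opponent receives a W position.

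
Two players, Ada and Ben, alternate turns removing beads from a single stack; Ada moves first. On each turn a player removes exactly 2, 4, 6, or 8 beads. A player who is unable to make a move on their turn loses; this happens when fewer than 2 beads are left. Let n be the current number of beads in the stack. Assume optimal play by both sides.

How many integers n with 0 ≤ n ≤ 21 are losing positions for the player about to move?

6

Classify positions by backward induction: terminal positions (no move available) are L. From any other position, the mover wins iff some move reaches an L.
n=0: no move → L
n=1: no move → L
n=2: reaches L-position 0 → W
n=3: reaches L-position 1 → W
n=4: reaches L-position 0 → W
n=5: reaches L-position 1 → W
n=6: reaches L-position 0 → W
n=7: reaches L-position 1 → W
n=8: reaches L-position 0 → W
n=9: reaches L-position 1 → W
n=10: only reaches 8(W), 6(W), 4(W), 2(W), all W → L
n=11: only reaches 9(W), 7(W), 5(W), 3(W), all W → L
n=12: reaches L-position 10 → W
n=13: reaches L-position 11 → W
n=14: reaches L-position 10 → W
n=15: reaches L-position 11 → W
n=16: reaches L-position 10 → W
n=17: reaches L-position 11 → W
n=18: reaches L-position 10 → W
n=19: reaches L-position 11 → W
n=20: only reaches 18(W), 16(W), 14(W), 12(W), all W → L
n=21: only reaches 19(W), 17(W), 15(W), 13(W), all W → L
L entries with 0 ≤ n ≤ 21: n = 0, 1, 10, 11, 20, 21; that makes 6.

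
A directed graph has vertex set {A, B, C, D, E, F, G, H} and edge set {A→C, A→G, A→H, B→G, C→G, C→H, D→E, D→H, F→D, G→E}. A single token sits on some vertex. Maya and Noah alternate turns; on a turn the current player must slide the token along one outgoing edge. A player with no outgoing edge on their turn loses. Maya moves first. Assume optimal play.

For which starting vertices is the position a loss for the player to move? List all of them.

B, E, F, H

Work bottom-up. With no move the player to move loses. Otherwise the position is W if at least one move leads to an L position for the opponent, and L if every move leads to a W.
Every edge goes from a vertex to one that appears earlier in the order H, E, G, C, A, D, B, F, so processing vertices in that order labels each vertex after all of its successors.
H: no outgoing edge → L
E: no outgoing edge → L
G: reaches L-position E → W
C: reaches L-position H → W
A: reaches L-position H → W
D: reaches L-position E → W
B: only reaches G(W), which is W → L
F: only reaches D(W), which is W → L
The losing starting vertices are exactly the entries labelled L in this table (4 of them).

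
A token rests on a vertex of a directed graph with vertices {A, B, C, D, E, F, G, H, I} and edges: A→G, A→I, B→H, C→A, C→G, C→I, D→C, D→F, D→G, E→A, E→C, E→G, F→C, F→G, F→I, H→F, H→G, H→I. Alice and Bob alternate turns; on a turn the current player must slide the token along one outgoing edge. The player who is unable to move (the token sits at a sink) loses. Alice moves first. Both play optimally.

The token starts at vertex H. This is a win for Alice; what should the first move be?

Classify positions by backward induction: terminal positions (no move available) are L. From any other position, the mover wins iff some move reaches an L.
Every edge goes from a vertex to one that appears earlier in the order G, I, A, C, F, E, D, H, B, so processing vertices in that order labels each vertex after all of its successors.
G: no outgoing edge → L
I: no outgoing edge → L
A: W (go to I, an L position)
C: W (go to I, an L position)
F: W (go to I, an L position)
E: W (go to G, an L position)
D: W (go to G, an L position)
H: W (go to I, an L position)
B: L (sole option H(W) is W)
From H, the L positions reachable in one move are: I, G. Any move reaching one of these is winning.

Move to I.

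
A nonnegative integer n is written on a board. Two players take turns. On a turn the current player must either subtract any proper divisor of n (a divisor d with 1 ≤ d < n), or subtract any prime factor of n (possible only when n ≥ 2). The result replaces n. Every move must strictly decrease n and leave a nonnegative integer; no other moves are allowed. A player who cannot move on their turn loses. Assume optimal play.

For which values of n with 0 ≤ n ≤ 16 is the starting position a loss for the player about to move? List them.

0, 1, 4, 9, 14

Label each position W (a win for the player to move) or L (a loss). A position with no legal move is L; any other position is W exactly when some move reaches an L, and L when every move reaches a W.
n=0: no move → L
n=1: no move → L
n=2: can move to 0, which is L ⇒ W
n=3: can move to 0, which is L ⇒ W
n=4: moves to 2(W), 3(W); every one is W ⇒ L
n=5: can move to 0, which is L ⇒ W
n=6: can move to 4, which is L ⇒ W
n=7: can move to 0, which is L ⇒ W
n=8: can move to 4, which is L ⇒ W
n=9: moves to 6(W), 8(W); every one is W ⇒ L
n=10: can move to 9, which is L ⇒ W
n=11: can move to 0, which is L ⇒ W
n=12: can move to 9, which is L ⇒ W
n=13: can move to 0, which is L ⇒ W
n=14: moves to 7(W), 12(W), 13(W); every one is W ⇒ L
n=15: can move to 14, which is L ⇒ W
n=16: can move to 14, which is L ⇒ W
Reading off the rows marked L gives the requested list; there are 5 such values of n.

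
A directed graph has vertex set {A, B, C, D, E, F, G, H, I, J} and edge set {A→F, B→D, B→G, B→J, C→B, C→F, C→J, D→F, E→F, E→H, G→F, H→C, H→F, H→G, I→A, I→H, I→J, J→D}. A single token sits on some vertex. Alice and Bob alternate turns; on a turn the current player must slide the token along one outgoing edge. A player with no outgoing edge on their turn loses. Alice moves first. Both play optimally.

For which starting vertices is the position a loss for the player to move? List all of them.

F, J

Use the standard recursion: the mover loses at a terminal position; elsewhere, the mover wins exactly when some move hands the opponent an L position.
Every edge goes from a vertex to one that appears earlier in the order F, G, D, J, B, C, H, A, I, E, so processing vertices in that order labels each vertex after all of its successors.
F: no outgoing edge → L
G: W (go to F, an L position)
D: W (go to F, an L position)
J: L (sole option D(W) is W)
B: W (go to J, an L position)
C: W (go to J, an L position)
H: W (go to F, an L position)
A: W (go to F, an L position)
I: W (go to J, an L position)
E: W (go to F, an L position)
Reading off the rows marked L gives the requested list; there are 2 such vertices.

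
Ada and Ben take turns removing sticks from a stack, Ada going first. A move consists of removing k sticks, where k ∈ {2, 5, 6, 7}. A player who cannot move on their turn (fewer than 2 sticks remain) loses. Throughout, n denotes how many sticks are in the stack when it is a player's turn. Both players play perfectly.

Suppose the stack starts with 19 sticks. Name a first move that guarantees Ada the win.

Remove 6, leaving 13.

Use the standard recursion: the mover loses at a terminal position; elsewhere, the mover wins exactly when some move hands the opponent an L position.
n=0: no move → L
n=1: no move → L
n=2: can move to 0, which is L ⇒ W
n=3: can move to 1, which is L ⇒ W
n=4: the only move is to 2(W), a W ⇒ L
n=5: can move to 0, which is L ⇒ W
n=6: can move to 4, which is L ⇒ W
n=7: can move to 1, which is L ⇒ W
n=8: can move to 1, which is L ⇒ W
n=9: can move to 4, which is L ⇒ W
n=10: can move to 4, which is L ⇒ W
n=11: can move to 4, which is L ⇒ W
n=12: moves to 10(W), 7(W), 6(W), 5(W); every one is W ⇒ L
n=13: moves to 11(W), 8(W), 7(W), 6(W); every one is W ⇒ L
n=14: can move to 12, which is L ⇒ W
n=15: can move to 13, which is L ⇒ W
n=16: moves to 14(W), 11(W), 10(W), 9(W); every one is W ⇒ L
n=17: can move to 12, which is L ⇒ W
n=18: can move to 16, which is L ⇒ W
n=19: can move to 13, which is L ⇒ W
From 19, the L positions reachable in one move are: 13, 12. Any move reaching one of these is winning.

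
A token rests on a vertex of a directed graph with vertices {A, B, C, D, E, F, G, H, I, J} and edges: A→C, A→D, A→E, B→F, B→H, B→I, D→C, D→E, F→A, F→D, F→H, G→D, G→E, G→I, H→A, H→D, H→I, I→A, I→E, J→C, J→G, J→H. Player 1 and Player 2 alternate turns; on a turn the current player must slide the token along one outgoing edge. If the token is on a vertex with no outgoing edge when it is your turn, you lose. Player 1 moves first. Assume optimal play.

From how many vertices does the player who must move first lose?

Use the standard recursion: the mover loses at a terminal position; elsewhere, the mover wins exactly when some move hands the opponent an L position.
Every edge goes from a vertex to one that appears earlier in the order E, C, D, A, I, H, G, F, B, J, so processing vertices in that order labels each vertex after all of its successors.
E: no outgoing edge → L
C: no outgoing edge → L
D: →C(L), so W
A: →C(L), so W
I: →E(L), so W
H: →I(W), A(W), D(W) — all W, so L
G: →E(L), so W
F: →H(L), so W
B: →H(L), so W
J: →H(L), so W
The L vertices are C, E, H; that is 3 in all.

3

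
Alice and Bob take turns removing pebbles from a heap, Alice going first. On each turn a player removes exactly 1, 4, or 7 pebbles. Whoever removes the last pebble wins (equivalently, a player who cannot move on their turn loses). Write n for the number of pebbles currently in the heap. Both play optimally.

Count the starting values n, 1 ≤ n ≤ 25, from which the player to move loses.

Label each position W (a win for the player to move) or L (a loss). A position with no legal move is L; any other position is W exactly when some move reaches an L, and L when every move reaches a W.
n=0: no move → L
n=1: W (go to 0, an L position)
n=2: L (sole option 1(W) is W)
n=3: W (go to 2, an L position)
n=4: W (go to 0, an L position)
n=5: L (options 4(W), 1(W) are all W)
n=6: W (go to 5, an L position)
n=7: W (go to 0, an L position)
n=8: L (options 7(W), 4(W), 1(W) are all W)
n=9: W (go to 8, an L position)
n=10: L (options 9(W), 6(W), 3(W) are all W)
n=11: W (go to 10, an L position)
n=12: W (go to 8, an L position)
n=13: L (options 12(W), 9(W), 6(W) are all W)
n=14: W (go to 13, an L position)
n=15: W (go to 8, an L position)
n=16: L (options 15(W), 12(W), 9(W) are all W)
n=17: W (go to 16, an L position)
n=18: L (options 17(W), 14(W), 11(W) are all W)
n=19: W (go to 18, an L position)
n=20: W (go to 16, an L position)
n=21: L (options 20(W), 17(W), 14(W) are all W)
n=22: W (go to 21, an L position)
n=23: W (go to 16, an L position)
n=24: L (options 23(W), 20(W), 17(W) are all W)
n=25: W (go to 24, an L position)
L entries with 1 ≤ n ≤ 25 (n=0 is outside the asked range and is not counted): n = 2, 5, 8, 10, 13, 16, 18, 21, 24; that makes 9.

9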